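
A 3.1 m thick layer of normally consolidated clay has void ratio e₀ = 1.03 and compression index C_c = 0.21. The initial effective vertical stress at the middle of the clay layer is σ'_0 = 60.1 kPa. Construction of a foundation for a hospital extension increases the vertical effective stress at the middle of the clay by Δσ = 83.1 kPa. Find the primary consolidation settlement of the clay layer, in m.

S_c ≈ 0.121 m

Final effective stress: σ'_f = σ'_0 + Δσ = 60.1 + 83.1 = 143.2 kPa.
Normally consolidated clay, so the full stress increment lies on the virgin compression line:
S_c = C_c·H/(1+e₀)·log₁₀(σ'_f/σ'_0) = 0.21×3.1/(1+1.03)×log₁₀(143.2/60.1)
    = 0.32069 × 0.37707 = 0.1209 m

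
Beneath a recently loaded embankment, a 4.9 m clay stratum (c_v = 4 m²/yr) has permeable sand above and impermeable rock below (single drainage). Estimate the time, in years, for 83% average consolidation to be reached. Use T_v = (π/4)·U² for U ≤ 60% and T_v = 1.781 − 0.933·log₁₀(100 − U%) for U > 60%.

t ≈ 3.8 years

Drainage path length: H_d = H = 4.9 m (single drainage).
U > 60%: T_v = 1.781 − 0.933·log₁₀(100 − 83) = 0.63299.
t = T_v·H_d²/c_v = 0.63299×4.9²/4 = 3.8 years.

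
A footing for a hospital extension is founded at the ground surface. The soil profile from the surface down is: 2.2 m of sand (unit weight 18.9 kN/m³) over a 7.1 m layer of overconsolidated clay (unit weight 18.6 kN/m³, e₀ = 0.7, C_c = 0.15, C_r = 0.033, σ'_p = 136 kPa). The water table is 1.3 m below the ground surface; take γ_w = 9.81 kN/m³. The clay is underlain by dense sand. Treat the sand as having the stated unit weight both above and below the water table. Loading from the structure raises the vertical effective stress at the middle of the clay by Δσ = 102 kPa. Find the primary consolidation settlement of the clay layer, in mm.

Mid-depth of clay below the ground surface: z = 2.2 + 7.1/2 = 5.75 m.
Total vertical stress at mid-clay: σ_v = 18.9×2.2 + 18.6×3.55 = 107.61 kPa.
Pore pressure: u = 9.81×(5.75 − 1.3) = 43.655 kPa.
Initial effective stress: σ'_0 = σ_v − u = 107.61 − 43.655 = 63.955 kPa.
Final effective stress: σ'_f = 63.955 + 102 = 165.95 kPa.
σ'_f = 165.95 > σ'_p = 136 kPa, so the stress path crosses the preconsolidation pressure — recompression up to σ'_p, then virgin compression beyond:
S_c = H/(1+e₀)·[C_r·log₁₀(σ'_p/σ'_0) + C_c·log₁₀(σ'_f/σ'_p)]
    = 7.1/1.7 × [0.033×log₁₀(136/63.955) + 0.15×log₁₀(165.95/136)]
    = 4.1765 × [0.010813 + 0.012966] = 0.09931 m

S_c ≈ 99.3 mm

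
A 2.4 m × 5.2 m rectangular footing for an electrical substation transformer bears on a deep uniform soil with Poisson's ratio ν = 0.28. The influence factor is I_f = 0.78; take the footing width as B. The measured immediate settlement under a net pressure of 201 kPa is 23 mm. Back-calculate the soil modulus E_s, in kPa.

E_s ≈ 15100 kPa

S_e = q·B·(1−ν²)/E_s · I_f  ⇒  E_s = q·B·(1−ν²)·I_f / S_e.
E_s = 201 × 2.4 × 0.9216 × 0.78 / 0.023 = 15080 kPa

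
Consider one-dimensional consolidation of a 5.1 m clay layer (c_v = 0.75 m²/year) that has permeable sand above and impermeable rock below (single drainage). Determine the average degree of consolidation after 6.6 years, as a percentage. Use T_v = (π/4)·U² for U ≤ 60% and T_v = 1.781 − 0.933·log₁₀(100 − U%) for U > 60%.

U ≈ 49.2 %

Drainage path length: H_d = H = 5.1 m (single drainage).
T_v = c_v·t/H_d² = 0.75×6.6/5.1² = 0.19031.
T_v = 0.19031 corresponds to the U ≤ 60% branch:
U = √(4T_v/π) = 0.4923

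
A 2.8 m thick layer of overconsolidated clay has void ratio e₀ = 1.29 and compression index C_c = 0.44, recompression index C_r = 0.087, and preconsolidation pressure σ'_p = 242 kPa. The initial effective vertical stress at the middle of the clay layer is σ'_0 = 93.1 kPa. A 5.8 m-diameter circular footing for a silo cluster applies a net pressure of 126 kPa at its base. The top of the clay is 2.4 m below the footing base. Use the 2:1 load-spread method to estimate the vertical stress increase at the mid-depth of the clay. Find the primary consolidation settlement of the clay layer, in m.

S_c ≈ 0.0185 m

Mid-depth of clay below the footing base: z = 2.4 + 2.8/2 = 3.8 m.
Stress increase at mid-clay by the 2:1 spreading method:
Δσ ≈ qD²/(D+z)² = 126×5.8²/(5.8+3.8)² = 45.992 kPa
Final effective stress: σ'_f = 93.1 + 45.992 = 139.09 kPa.
σ'_f = 139.09 ≤ σ'_p = 242 kPa, so the clay remains overconsolidated and only the recompression index applies:
S_c = C_r·H/(1+e₀)·log₁₀(σ'_f/σ'_0) = 0.087×2.8/2.29×log₁₀(139.09/93.1)
    = 0.10637 × 0.17435 = 0.01855 m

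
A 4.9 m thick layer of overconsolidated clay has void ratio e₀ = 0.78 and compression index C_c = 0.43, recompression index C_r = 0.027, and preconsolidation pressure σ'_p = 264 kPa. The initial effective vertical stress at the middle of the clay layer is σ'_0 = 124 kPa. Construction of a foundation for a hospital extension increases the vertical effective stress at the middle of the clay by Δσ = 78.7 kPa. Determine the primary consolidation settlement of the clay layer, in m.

S_c ≈ 0.0159 m

Final effective stress: σ'_f = 124 + 78.7 = 202.7 kPa.
σ'_f = 202.7 ≤ σ'_p = 264 kPa, so the clay remains overconsolidated and only the recompression index applies:
S_c = C_r·H/(1+e₀)·log₁₀(σ'_f/σ'_0) = 0.027×4.9/1.78×log₁₀(202.7/124)
    = 0.074326 × 0.21343 = 0.01586 m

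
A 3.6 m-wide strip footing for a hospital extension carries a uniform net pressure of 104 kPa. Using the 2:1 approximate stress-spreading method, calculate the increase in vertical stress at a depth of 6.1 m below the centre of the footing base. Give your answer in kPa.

Δσ_z ≈ 38.6 kPa

By the 2:1 method the load spreads at 1 horizontal : 2 vertical, so at depth z the loaded area has grown by z in each plan dimension:
Δσ = qB/(B+z) = 104×3.6/(3.6+6.1) = 38.598 kPa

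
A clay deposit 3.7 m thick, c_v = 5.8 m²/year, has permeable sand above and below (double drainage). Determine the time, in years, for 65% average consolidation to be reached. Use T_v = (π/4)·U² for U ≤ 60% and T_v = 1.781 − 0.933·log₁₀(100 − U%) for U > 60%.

Drainage path length: H_d = H/2 = 1.85 m (double drainage).
U > 60%: T_v = 1.781 − 0.933·log₁₀(100 − 65) = 0.34038.
t = T_v·H_d²/c_v = 0.34038×1.85²/5.8 = 0.2009 years.

t ≈ 0.201 years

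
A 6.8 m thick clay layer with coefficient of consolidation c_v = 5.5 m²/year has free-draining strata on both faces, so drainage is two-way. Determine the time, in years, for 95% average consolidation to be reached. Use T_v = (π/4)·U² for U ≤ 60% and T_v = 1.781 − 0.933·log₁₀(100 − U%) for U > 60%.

Drainage path length: H_d = H/2 = 3.4 m (double drainage).
U > 60%: T_v = 1.781 − 0.933·log₁₀(100 − 95) = 1.1289.
t = T_v·H_d²/c_v = 1.1289×3.4²/5.5 = 2.373 years.

t ≈ 2.37 years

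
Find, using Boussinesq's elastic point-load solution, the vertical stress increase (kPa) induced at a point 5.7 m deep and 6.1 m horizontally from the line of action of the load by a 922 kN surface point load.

Δσ_z ≈ 2.01 kPa

Boussinesq vertical stress below a point load on an elastic half-space:
Δσ_z = 3P/(2πz²) · [1 + (r/z)²]^(−5/2)
r/z = 6.1/5.7 = 1.0702; [1+(r/z)²]^(−5/2) = 0.14835.
Δσ_z = 3×922/(2π×5.7²) × 0.14835 = 13.549 × 0.14835 = 2.01 kPa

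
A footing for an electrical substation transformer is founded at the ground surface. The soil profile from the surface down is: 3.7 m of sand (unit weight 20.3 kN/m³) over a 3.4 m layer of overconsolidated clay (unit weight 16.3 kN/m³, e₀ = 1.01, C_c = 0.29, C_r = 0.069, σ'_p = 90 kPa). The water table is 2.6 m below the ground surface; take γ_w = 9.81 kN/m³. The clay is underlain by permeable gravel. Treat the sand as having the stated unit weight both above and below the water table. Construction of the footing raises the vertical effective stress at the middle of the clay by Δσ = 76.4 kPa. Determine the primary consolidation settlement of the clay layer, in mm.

S_c ≈ 120 mm

Mid-depth of clay below the ground surface: z = 3.7 + 3.4/2 = 5.4 m.
Total vertical stress at mid-clay: σ_v = 20.3×3.7 + 16.3×1.7 = 102.82 kPa.
Pore pressure: u = 9.81×(5.4 − 2.6) = 27.468 kPa.
Initial effective stress: σ'_0 = σ_v − u = 102.82 − 27.468 = 75.352 kPa.
Final effective stress: σ'_f = 75.352 + 76.4 = 151.75 kPa.
σ'_f = 151.75 > σ'_p = 90 kPa, so the stress path crosses the preconsolidation pressure — recompression up to σ'_p, then virgin compression beyond:
S_c = H/(1+e₀)·[C_r·log₁₀(σ'_p/σ'_0) + C_c·log₁₀(σ'_f/σ'_p)]
    = 3.4/2.01 × [0.069×log₁₀(90/75.352) + 0.29×log₁₀(151.75/90)]
    = 1.6915 × [0.0053232 + 0.065797] = 0.1203 m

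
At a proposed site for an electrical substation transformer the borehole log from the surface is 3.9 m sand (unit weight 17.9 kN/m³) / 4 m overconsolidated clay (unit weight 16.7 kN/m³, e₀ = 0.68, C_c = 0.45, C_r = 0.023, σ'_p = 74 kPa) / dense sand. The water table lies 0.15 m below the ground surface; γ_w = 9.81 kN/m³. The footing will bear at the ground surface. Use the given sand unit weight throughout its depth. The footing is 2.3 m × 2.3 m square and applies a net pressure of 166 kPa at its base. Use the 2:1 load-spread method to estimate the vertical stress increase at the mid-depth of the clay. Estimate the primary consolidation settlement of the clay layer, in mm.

Mid-depth of clay below the ground surface: z = 3.9 + 4/2 = 5.9 m.
Total vertical stress at mid-clay: σ_v = 17.9×3.9 + 16.7×2 = 103.21 kPa.
Pore pressure: u = 9.81×(5.9 − 0.15) = 56.408 kPa.
Initial effective stress: σ'_0 = σ_v − u = 103.21 − 56.408 = 46.802 kPa.
Stress increase at mid-clay by the 2:1 spreading method:
Δσ = qBL/((B+z)(L+z)) = 166×2.3×2.3/((2.3+5.9)(2.3+5.9)) = 13.06 kPa
Final effective stress: σ'_f = 46.802 + 13.06 = 59.862 kPa.
σ'_f = 59.862 ≤ σ'_p = 74 kPa, so the clay remains overconsolidated and only the recompression index applies:
S_c = C_r·H/(1+e₀)·log₁₀(σ'_f/σ'_0) = 0.023×4/1.68×log₁₀(59.862/46.802)
    = 0.054763 × 0.10689 = 0.005854 m

S_c ≈ 5.85 mm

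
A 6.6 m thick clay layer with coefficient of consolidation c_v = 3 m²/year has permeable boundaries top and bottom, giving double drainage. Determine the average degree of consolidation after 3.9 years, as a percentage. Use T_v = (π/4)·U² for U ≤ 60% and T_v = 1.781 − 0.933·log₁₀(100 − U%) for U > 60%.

U ≈ 94.3 %

Drainage path length: H_d = H/2 = 3.3 m (double drainage).
T_v = c_v·t/H_d² = 3×3.9/3.3² = 1.0744.
T_v = 1.0744 corresponds to the U > 60% branch:
U = 1 − 10^((1.781 − T_v)/0.933)/100 = 0.9428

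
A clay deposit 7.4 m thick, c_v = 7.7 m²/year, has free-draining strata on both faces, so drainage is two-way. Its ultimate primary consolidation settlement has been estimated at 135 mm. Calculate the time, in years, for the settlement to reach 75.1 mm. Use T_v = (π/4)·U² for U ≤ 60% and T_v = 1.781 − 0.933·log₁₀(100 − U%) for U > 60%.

t ≈ 0.432 years

Drainage path length: H_d = H/2 = 3.7 m (double drainage).
U = S(t)/S_ult = 75.1/135 = 0.5563.
U ≤ 60%: T_v = (π/4)·U² = (π/4)×0.5563² = 0.24305.
t = T_v·H_d²/c_v = 0.24305×3.7²/7.7 = 0.4321 years.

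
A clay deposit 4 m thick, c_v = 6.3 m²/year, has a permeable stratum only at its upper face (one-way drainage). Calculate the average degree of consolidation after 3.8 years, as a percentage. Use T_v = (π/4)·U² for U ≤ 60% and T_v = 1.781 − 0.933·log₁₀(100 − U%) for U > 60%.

Drainage path length: H_d = H = 4 m (single drainage).
T_v = c_v·t/H_d² = 6.3×3.8/4² = 1.4962.
T_v = 1.4962 corresponds to the U > 60% branch:
U = 1 − 10^((1.781 − T_v)/0.933)/100 = 0.9798

U ≈ 98 %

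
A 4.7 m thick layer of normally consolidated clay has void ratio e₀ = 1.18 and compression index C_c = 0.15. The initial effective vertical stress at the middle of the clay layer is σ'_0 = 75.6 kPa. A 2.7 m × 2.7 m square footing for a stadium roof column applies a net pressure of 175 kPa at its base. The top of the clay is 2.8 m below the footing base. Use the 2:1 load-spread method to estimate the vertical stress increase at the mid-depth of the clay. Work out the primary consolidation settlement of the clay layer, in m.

Mid-depth of clay below the footing base: z = 2.8 + 4.7/2 = 5.15 m.
Stress increase at mid-clay by the 2:1 spreading method:
Δσ = qBL/((B+z)(L+z)) = 175×2.7×2.7/((2.7+5.15)(2.7+5.15)) = 20.703 kPa
Final effective stress: σ'_f = σ'_0 + Δσ = 75.6 + 20.703 = 96.303 kPa.
Normally consolidated clay, so the full stress increment lies on the virgin compression line:
S_c = C_c·H/(1+e₀)·log₁₀(σ'_f/σ'_0) = 0.15×4.7/(1+1.18)×log₁₀(96.303/75.6)
    = 0.32339 × 0.10512 = 0.03399 m

S_c ≈ 0.034 m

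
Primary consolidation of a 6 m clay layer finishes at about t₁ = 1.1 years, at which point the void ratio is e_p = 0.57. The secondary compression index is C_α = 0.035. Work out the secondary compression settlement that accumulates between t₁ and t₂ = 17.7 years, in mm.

S_s ≈ 161 mm

Secondary compression: S_s = C_α·H/(1+e_p)·log₁₀(t₂/t₁)
S_s = 0.035×6/(1+0.57)×log₁₀(17.7/1.1)
    = 0.1338 × 1.207 = 0.1614 m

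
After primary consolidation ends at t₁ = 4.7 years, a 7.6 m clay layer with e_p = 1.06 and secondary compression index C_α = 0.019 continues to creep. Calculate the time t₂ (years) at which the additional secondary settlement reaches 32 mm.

S_s = C_α·H/(1+e_p)·log₁₀(t₂/t₁) ⇒ log₁₀(t₂/t₁) = S_s·(1+e_p)/(C_α·H).
log₁₀(t₂/t₁) = 0.032 × (1+1.06) / (0.019×7.6) = 0.4565
t₂ = t₁ × 10^0.4565 = 4.7 × 2.861 = 13.45 years

t₂ ≈ 13.4 years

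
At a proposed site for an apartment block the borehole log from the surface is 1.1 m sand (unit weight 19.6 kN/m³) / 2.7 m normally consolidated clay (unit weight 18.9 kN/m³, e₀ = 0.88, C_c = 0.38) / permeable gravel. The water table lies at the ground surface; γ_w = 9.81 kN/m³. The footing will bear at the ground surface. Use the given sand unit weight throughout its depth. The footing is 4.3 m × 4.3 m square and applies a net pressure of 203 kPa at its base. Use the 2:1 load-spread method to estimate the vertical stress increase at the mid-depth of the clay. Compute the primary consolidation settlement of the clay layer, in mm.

S_c ≈ 360 mm

Mid-depth of clay below the ground surface: z = 1.1 + 2.7/2 = 2.45 m.
Total vertical stress at mid-clay: σ_v = 19.6×1.1 + 18.9×1.35 = 47.075 kPa.
Pore pressure: u = 9.81×(2.45 − 0) = 24.035 kPa.
Initial effective stress: σ'_0 = σ_v − u = 47.075 − 24.035 = 23.04 kPa.
Stress increase at mid-clay by the 2:1 spreading method:
Δσ = qBL/((B+z)(L+z)) = 203×4.3×4.3/((4.3+2.45)(4.3+2.45)) = 82.381 kPa
Final effective stress: σ'_f = σ'_0 + Δσ = 23.04 + 82.381 = 105.42 kPa.
Normally consolidated clay, so the full stress increment lies on the virgin compression line:
S_c = C_c·H/(1+e₀)·log₁₀(σ'_f/σ'_0) = 0.38×2.7/(1+0.88)×log₁₀(105.42/23.04)
    = 0.54574 × 0.66044 = 0.3604 m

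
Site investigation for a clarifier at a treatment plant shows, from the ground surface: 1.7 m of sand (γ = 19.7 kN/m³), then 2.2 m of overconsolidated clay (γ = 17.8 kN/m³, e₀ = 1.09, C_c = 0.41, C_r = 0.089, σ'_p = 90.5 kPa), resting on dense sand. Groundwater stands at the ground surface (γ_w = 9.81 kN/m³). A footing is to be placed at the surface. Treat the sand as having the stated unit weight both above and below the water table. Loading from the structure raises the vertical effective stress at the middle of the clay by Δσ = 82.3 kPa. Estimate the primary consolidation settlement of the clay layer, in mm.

Mid-depth of clay below the ground surface: z = 1.7 + 2.2/2 = 2.8 m.
Total vertical stress at mid-clay: σ_v = 19.7×1.7 + 17.8×1.1 = 53.07 kPa.
Pore pressure: u = 9.81×(2.8 − 0) = 27.468 kPa.
Initial effective stress: σ'_0 = σ_v − u = 53.07 − 27.468 = 25.602 kPa.
Final effective stress: σ'_f = 25.602 + 82.3 = 107.9 kPa.
σ'_f = 107.9 > σ'_p = 90.5 kPa, so the stress path crosses the preconsolidation pressure — recompression up to σ'_p, then virgin compression beyond:
S_c = H/(1+e₀)·[C_r·log₁₀(σ'_p/σ'_0) + C_c·log₁₀(σ'_f/σ'_p)]
    = 2.2/2.09 × [0.089×log₁₀(90.5/25.602) + 0.41×log₁₀(107.9/90.5)]
    = 1.0526 × [0.048805 + 0.031313] = 0.08433 m

S_c ≈ 84.3 mm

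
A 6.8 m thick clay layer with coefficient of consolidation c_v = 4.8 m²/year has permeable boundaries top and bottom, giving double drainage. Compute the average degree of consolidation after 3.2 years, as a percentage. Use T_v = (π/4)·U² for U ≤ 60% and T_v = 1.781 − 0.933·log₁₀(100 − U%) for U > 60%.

Drainage path length: H_d = H/2 = 3.4 m (double drainage).
T_v = c_v·t/H_d² = 4.8×3.2/3.4² = 1.3287.
T_v = 1.3287 corresponds to the U > 60% branch:
U = 1 − 10^((1.781 − T_v)/0.933)/100 = 0.9695

U ≈ 96.9 %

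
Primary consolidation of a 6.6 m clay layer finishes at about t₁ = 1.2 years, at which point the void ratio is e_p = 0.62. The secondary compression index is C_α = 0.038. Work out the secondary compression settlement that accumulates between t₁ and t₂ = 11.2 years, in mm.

S_s ≈ 150 mm

Secondary compression: S_s = C_α·H/(1+e_p)·log₁₀(t₂/t₁)
S_s = 0.038×6.6/(1+0.62)×log₁₀(11.2/1.2)
    = 0.1548 × 0.97 = 0.1502 m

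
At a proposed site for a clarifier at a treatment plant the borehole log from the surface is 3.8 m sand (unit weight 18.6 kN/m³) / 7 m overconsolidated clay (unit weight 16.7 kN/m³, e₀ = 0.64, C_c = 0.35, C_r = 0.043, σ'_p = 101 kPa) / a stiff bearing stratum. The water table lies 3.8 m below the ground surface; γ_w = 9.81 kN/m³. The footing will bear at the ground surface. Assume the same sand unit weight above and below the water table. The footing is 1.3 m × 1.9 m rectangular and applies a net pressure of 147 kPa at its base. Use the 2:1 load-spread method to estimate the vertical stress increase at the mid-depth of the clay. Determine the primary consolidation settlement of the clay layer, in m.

S_c ≈ 0.00377 m

Mid-depth of clay below the ground surface: z = 3.8 + 7/2 = 7.3 m.
Total vertical stress at mid-clay: σ_v = 18.6×3.8 + 16.7×3.5 = 129.13 kPa.
Pore pressure: u = 9.81×(7.3 − 3.8) = 34.335 kPa.
Initial effective stress: σ'_0 = σ_v − u = 129.13 − 34.335 = 94.795 kPa.
Stress increase at mid-clay by the 2:1 spreading method:
Δσ = qBL/((B+z)(L+z)) = 147×1.3×1.9/((1.3+7.3)(1.9+7.3)) = 4.5891 kPa
Final effective stress: σ'_f = 94.795 + 4.5891 = 99.384 kPa.
σ'_f = 99.384 ≤ σ'_p = 101 kPa, so the clay remains overconsolidated and only the recompression index applies:
S_c = C_r·H/(1+e₀)·log₁₀(σ'_f/σ'_0) = 0.043×7/1.64×log₁₀(99.384/94.795)
    = 0.18354 × 0.020531 = 0.003768 m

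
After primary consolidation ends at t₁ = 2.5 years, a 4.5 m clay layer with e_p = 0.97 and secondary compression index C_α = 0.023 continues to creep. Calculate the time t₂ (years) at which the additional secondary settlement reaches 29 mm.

t₂ ≈ 8.91 years

S_s = C_α·H/(1+e_p)·log₁₀(t₂/t₁) ⇒ log₁₀(t₂/t₁) = S_s·(1+e_p)/(C_α·H).
log₁₀(t₂/t₁) = 0.029 × (1+0.97) / (0.023×4.5) = 0.552
t₂ = t₁ × 10^0.552 = 2.5 × 3.564 = 8.911 years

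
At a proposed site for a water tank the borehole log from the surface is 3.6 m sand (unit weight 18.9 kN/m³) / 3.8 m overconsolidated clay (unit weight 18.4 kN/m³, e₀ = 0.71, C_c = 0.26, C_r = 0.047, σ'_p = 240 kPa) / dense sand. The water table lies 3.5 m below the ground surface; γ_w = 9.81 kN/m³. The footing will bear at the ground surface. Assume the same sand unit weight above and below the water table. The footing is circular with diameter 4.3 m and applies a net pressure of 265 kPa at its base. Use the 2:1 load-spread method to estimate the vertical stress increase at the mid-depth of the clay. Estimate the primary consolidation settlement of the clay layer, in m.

S_c ≈ 0.0217 m

Mid-depth of clay below the ground surface: z = 3.6 + 3.8/2 = 5.5 m.
Total vertical stress at mid-clay: σ_v = 18.9×3.6 + 18.4×1.9 = 103 kPa.
Pore pressure: u = 9.81×(5.5 − 3.5) = 19.62 kPa.
Initial effective stress: σ'_0 = σ_v − u = 103 − 19.62 = 83.38 kPa.
Stress increase at mid-clay by the 2:1 spreading method:
Δσ ≈ qD²/(D+z)² = 265×4.3²/(4.3+5.5)² = 51.019 kPa
Final effective stress: σ'_f = 83.38 + 51.019 = 134.4 kPa.
σ'_f = 134.4 ≤ σ'_p = 240 kPa, so the clay remains overconsolidated and only the recompression index applies:
S_c = C_r·H/(1+e₀)·log₁₀(σ'_f/σ'_0) = 0.047×3.8/1.71×log₁₀(134.4/83.38)
    = 0.10444 × 0.20734 = 0.02166 m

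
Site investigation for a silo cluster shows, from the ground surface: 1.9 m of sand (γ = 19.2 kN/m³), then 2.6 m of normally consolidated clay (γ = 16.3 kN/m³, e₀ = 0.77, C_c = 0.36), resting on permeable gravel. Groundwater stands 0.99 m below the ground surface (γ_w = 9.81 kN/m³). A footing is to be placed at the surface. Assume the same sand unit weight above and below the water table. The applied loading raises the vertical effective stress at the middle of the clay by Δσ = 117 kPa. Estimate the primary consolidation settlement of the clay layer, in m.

Mid-depth of clay below the ground surface: z = 1.9 + 2.6/2 = 3.2 m.
Total vertical stress at mid-clay: σ_v = 19.2×1.9 + 16.3×1.3 = 57.67 kPa.
Pore pressure: u = 9.81×(3.2 − 0.99) = 21.68 kPa.
Initial effective stress: σ'_0 = σ_v − u = 57.67 − 21.68 = 35.99 kPa.
Final effective stress: σ'_f = σ'_0 + Δσ = 35.99 + 117 = 152.99 kPa.
Normally consolidated clay, so the full stress increment lies on the virgin compression line:
S_c = C_c·H/(1+e₀)·log₁₀(σ'_f/σ'_0) = 0.36×2.6/(1+0.77)×log₁₀(152.99/35.99)
    = 0.52881 × 0.62848 = 0.3323 m

S_c ≈ 0.332 m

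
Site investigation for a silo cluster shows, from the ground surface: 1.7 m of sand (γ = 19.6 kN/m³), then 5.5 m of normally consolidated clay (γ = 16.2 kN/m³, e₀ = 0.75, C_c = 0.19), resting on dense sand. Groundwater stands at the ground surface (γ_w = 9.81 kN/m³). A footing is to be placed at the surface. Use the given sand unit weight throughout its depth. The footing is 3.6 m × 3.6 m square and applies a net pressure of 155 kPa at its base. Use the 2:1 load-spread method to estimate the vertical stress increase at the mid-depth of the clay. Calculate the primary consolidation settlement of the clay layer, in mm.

Mid-depth of clay below the ground surface: z = 1.7 + 5.5/2 = 4.45 m.
Total vertical stress at mid-clay: σ_v = 19.6×1.7 + 16.2×2.75 = 77.87 kPa.
Pore pressure: u = 9.81×(4.45 − 0) = 43.655 kPa.
Initial effective stress: σ'_0 = σ_v − u = 77.87 − 43.655 = 34.215 kPa.
Stress increase at mid-clay by the 2:1 spreading method:
Δσ = qBL/((B+z)(L+z)) = 155×3.6×3.6/((3.6+4.45)(3.6+4.45)) = 30.999 kPa
Final effective stress: σ'_f = σ'_0 + Δσ = 34.215 + 30.999 = 65.214 kPa.
Normally consolidated clay, so the full stress increment lies on the virgin compression line:
S_c = C_c·H/(1+e₀)·log₁₀(σ'_f/σ'_0) = 0.19×5.5/(1+0.75)×log₁₀(65.214/34.215)
    = 0.59714 × 0.28012 = 0.1673 m

S_c ≈ 167 mm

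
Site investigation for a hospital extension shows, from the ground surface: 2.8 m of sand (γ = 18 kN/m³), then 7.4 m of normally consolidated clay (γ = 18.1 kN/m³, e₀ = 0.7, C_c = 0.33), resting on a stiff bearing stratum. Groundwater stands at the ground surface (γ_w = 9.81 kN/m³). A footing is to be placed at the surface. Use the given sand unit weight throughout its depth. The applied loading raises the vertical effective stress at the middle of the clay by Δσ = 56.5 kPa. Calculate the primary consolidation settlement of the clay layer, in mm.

Mid-depth of clay below the ground surface: z = 2.8 + 7.4/2 = 6.5 m.
Total vertical stress at mid-clay: σ_v = 18×2.8 + 18.1×3.7 = 117.37 kPa.
Pore pressure: u = 9.81×(6.5 − 0) = 63.765 kPa.
Initial effective stress: σ'_0 = σ_v − u = 117.37 − 63.765 = 53.605 kPa.
Final effective stress: σ'_f = σ'_0 + Δσ = 53.605 + 56.5 = 110.1 kPa.
Normally consolidated clay, so the full stress increment lies on the virgin compression line:
S_c = C_c·H/(1+e₀)·log₁₀(σ'_f/σ'_0) = 0.33×7.4/(1+0.7)×log₁₀(110.1/53.605)
    = 1.4365 × 0.31258 = 0.449 m

S_c ≈ 449 mm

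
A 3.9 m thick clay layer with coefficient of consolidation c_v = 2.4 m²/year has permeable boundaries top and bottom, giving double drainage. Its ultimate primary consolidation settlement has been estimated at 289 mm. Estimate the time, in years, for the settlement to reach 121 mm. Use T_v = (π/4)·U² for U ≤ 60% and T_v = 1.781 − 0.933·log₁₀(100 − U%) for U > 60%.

Drainage path length: H_d = H/2 = 1.95 m (double drainage).
U = S(t)/S_ult = 121/289 = 0.4187.
U ≤ 60%: T_v = (π/4)·U² = (π/4)×0.41869² = 0.13768.
t = T_v·H_d²/c_v = 0.13768×1.95²/2.4 = 0.2181 years.

t ≈ 0.218 years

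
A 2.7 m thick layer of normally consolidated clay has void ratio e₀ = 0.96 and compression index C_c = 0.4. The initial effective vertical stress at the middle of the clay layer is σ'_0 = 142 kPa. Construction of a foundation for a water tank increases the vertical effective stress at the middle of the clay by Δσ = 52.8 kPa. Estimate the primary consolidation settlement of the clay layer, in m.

S_c ≈ 0.0757 m

Final effective stress: σ'_f = σ'_0 + Δσ = 142 + 52.8 = 194.8 kPa.
Normally consolidated clay, so the full stress increment lies on the virgin compression line:
S_c = C_c·H/(1+e₀)·log₁₀(σ'_f/σ'_0) = 0.4×2.7/(1+0.96)×log₁₀(194.8/142)
    = 0.55102 × 0.1373 = 0.07566 m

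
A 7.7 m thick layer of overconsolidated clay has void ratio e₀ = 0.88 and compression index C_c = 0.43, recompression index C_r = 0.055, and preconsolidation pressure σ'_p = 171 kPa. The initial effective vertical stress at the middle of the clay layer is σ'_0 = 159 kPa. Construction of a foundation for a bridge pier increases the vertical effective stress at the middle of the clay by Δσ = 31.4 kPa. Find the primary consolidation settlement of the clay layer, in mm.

S_c ≈ 89.3 mm

Final effective stress: σ'_f = 159 + 31.4 = 190.4 kPa.
σ'_f = 190.4 > σ'_p = 171 kPa, so the stress path crosses the preconsolidation pressure — recompression up to σ'_p, then virgin compression beyond:
S_c = H/(1+e₀)·[C_r·log₁₀(σ'_p/σ'_0) + C_c·log₁₀(σ'_f/σ'_p)]
    = 7.7/1.88 × [0.055×log₁₀(171/159) + 0.43×log₁₀(190.4/171)]
    = 4.0957 × [0.0017379 + 0.020068] = 0.08931 m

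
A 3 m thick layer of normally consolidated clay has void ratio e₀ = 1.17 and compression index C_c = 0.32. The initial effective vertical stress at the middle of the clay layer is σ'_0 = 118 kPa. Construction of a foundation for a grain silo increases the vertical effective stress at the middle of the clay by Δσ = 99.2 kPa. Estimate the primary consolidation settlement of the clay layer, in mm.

S_c ≈ 117 mm

Final effective stress: σ'_f = σ'_0 + Δσ = 118 + 99.2 = 217.2 kPa.
Normally consolidated clay, so the full stress increment lies on the virgin compression line:
S_c = C_c·H/(1+e₀)·log₁₀(σ'_f/σ'_0) = 0.32×3/(1+1.17)×log₁₀(217.2/118)
    = 0.4424 × 0.26498 = 0.1172 m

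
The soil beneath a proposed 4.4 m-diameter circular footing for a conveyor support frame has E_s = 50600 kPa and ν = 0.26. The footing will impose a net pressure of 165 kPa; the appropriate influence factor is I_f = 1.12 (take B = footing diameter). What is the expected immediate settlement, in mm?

Immediate (elastic) settlement: S_e = q·B·(1−ν²)/E_s · I_f.
S_e = 165 × 4.4 × (1 − 0.26²) / 50600 × 1.12
    = 165 × 4.4 × 0.9324 / 50600 × 1.12
    = 0.01498 m = 14.98 mm

S_e ≈ 15 mm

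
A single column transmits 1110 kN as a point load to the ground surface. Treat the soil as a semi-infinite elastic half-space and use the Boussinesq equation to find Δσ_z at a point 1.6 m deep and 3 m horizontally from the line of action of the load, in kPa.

Boussinesq vertical stress below a point load on an elastic half-space:
Δσ_z = 3P/(2πz²) · [1 + (r/z)²]^(−5/2)
r/z = 3/1.6 = 1.875; [1+(r/z)²]^(−5/2) = 0.023078.
Δσ_z = 3×1110/(2π×1.6²) × 0.023078 = 207.03 × 0.023078 = 4.778 kPa

Δσ_z ≈ 4.78 kPa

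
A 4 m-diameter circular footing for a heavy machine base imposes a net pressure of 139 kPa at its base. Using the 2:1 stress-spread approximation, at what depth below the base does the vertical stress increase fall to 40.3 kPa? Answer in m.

z ≈ 3.43 m

2:1 spreading — at depth z the loaded area has grown by z in each plan dimension:
qD²/(D+z)² = Δσ_z ⇒ z = D(√(q/Δσ_z) − 1) = 4×(√(139/40.3) − 1) = 3.429 m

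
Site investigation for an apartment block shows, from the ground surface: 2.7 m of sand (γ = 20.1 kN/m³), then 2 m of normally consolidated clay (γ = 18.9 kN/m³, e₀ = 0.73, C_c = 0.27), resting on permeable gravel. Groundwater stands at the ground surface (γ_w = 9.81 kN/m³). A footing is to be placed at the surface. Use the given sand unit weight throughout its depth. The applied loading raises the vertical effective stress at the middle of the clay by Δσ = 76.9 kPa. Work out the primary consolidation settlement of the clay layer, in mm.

Mid-depth of clay below the ground surface: z = 2.7 + 2/2 = 3.7 m.
Total vertical stress at mid-clay: σ_v = 20.1×2.7 + 18.9×1 = 73.17 kPa.
Pore pressure: u = 9.81×(3.7 − 0) = 36.297 kPa.
Initial effective stress: σ'_0 = σ_v − u = 73.17 − 36.297 = 36.873 kPa.
Final effective stress: σ'_f = σ'_0 + Δσ = 36.873 + 76.9 = 113.77 kPa.
Normally consolidated clay, so the full stress increment lies on the virgin compression line:
S_c = C_c·H/(1+e₀)·log₁₀(σ'_f/σ'_0) = 0.27×2/(1+0.73)×log₁₀(113.77/36.873)
    = 0.31214 × 0.48932 = 0.1527 m

S_c ≈ 153 mm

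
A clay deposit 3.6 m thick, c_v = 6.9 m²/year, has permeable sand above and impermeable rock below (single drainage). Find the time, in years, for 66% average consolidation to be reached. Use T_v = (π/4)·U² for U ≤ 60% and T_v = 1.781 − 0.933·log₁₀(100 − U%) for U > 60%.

Drainage path length: H_d = H = 3.6 m (single drainage).
U > 60%: T_v = 1.781 − 0.933·log₁₀(100 − 66) = 0.35213.
t = T_v·H_d²/c_v = 0.35213×3.6²/6.9 = 0.6614 years.

t ≈ 0.661 years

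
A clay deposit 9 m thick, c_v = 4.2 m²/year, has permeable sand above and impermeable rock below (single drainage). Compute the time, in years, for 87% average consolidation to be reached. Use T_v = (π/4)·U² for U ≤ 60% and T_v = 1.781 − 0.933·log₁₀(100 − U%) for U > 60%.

Drainage path length: H_d = H = 9 m (single drainage).
U > 60%: T_v = 1.781 − 0.933·log₁₀(100 − 87) = 0.74169.
t = T_v·H_d²/c_v = 0.74169×9²/4.2 = 14.3 years.

t ≈ 14.3 years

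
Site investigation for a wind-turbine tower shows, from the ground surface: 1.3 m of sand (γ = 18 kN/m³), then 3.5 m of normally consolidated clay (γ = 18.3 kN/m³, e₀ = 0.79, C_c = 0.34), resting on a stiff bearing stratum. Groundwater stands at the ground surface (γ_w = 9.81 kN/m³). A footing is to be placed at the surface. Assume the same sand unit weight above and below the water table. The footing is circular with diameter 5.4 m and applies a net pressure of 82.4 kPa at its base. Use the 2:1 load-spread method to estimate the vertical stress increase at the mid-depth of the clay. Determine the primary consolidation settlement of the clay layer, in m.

Mid-depth of clay below the ground surface: z = 1.3 + 3.5/2 = 3.05 m.
Total vertical stress at mid-clay: σ_v = 18×1.3 + 18.3×1.75 = 55.425 kPa.
Pore pressure: u = 9.81×(3.05 − 0) = 29.921 kPa.
Initial effective stress: σ'_0 = σ_v − u = 55.425 − 29.921 = 25.504 kPa.
Stress increase at mid-clay by the 2:1 spreading method:
Δσ ≈ qD²/(D+z)² = 82.4×5.4²/(5.4+3.05)² = 33.651 kPa
Final effective stress: σ'_f = σ'_0 + Δσ = 25.504 + 33.651 = 59.155 kPa.
Normally consolidated clay, so the full stress increment lies on the virgin compression line:
S_c = C_c·H/(1+e₀)·log₁₀(σ'_f/σ'_0) = 0.34×3.5/(1+0.79)×log₁₀(59.155/25.504)
    = 0.6648 × 0.36538 = 0.2429 m

S_c ≈ 0.243 m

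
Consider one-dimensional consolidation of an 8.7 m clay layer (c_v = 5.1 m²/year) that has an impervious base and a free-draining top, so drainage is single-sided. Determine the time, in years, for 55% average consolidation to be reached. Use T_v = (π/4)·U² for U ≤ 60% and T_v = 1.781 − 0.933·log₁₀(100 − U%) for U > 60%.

Drainage path length: H_d = H = 8.7 m (single drainage).
U ≤ 60%: T_v = (π/4)·U² = (π/4)×0.55² = 0.23758.
t = T_v·H_d²/c_v = 0.23758×8.7²/5.1 = 3.526 years.

t ≈ 3.53 years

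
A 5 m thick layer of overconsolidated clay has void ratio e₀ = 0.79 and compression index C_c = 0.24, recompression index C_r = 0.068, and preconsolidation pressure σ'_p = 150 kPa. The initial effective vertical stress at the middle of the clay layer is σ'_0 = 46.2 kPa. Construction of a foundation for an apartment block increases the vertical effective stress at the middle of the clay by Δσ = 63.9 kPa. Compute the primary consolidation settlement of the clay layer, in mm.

S_c ≈ 71.6 mm

Final effective stress: σ'_f = 46.2 + 63.9 = 110.1 kPa.
σ'_f = 110.1 ≤ σ'_p = 150 kPa, so the clay remains overconsolidated and only the recompression index applies:
S_c = C_r·H/(1+e₀)·log₁₀(σ'_f/σ'_0) = 0.068×5/1.79×log₁₀(110.1/46.2)
    = 0.18994 × 0.37715 = 0.07164 m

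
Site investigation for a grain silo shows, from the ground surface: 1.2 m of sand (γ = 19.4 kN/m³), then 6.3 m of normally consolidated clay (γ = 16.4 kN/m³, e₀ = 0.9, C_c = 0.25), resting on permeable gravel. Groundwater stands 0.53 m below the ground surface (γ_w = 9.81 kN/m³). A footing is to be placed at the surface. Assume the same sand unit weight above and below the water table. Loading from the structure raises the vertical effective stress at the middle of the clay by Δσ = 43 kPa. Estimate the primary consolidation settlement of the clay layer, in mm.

Mid-depth of clay below the ground surface: z = 1.2 + 6.3/2 = 4.35 m.
Total vertical stress at mid-clay: σ_v = 19.4×1.2 + 16.4×3.15 = 74.94 kPa.
Pore pressure: u = 9.81×(4.35 − 0.53) = 37.474 kPa.
Initial effective stress: σ'_0 = σ_v − u = 74.94 − 37.474 = 37.466 kPa.
Final effective stress: σ'_f = σ'_0 + Δσ = 37.466 + 43 = 80.466 kPa.
Normally consolidated clay, so the full stress increment lies on the virgin compression line:
S_c = C_c·H/(1+e₀)·log₁₀(σ'_f/σ'_0) = 0.25×6.3/(1+0.9)×log₁₀(80.466/37.466)
    = 0.82895 × 0.33198 = 0.2752 m

S_c ≈ 275 mm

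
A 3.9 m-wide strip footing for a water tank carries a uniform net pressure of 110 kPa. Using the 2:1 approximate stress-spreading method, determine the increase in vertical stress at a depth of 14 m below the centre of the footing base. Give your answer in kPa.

By the 2:1 method the load spreads at 1 horizontal : 2 vertical, so at depth z the loaded area has grown by z in each plan dimension:
Δσ = qB/(B+z) = 110×3.9/(3.9+14) = 23.966 kPa

Δσ_z ≈ 24 kPa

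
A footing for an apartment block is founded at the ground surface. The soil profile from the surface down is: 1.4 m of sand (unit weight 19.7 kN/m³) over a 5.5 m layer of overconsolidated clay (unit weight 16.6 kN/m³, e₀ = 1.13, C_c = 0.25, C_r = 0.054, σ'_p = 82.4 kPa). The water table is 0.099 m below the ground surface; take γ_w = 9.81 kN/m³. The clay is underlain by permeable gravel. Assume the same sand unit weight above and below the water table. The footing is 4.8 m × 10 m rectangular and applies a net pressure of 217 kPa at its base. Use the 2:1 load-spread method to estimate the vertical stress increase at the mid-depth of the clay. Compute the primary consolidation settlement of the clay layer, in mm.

S_c ≈ 150 mm

Mid-depth of clay below the ground surface: z = 1.4 + 5.5/2 = 4.15 m.
Total vertical stress at mid-clay: σ_v = 19.7×1.4 + 16.6×2.75 = 73.23 kPa.
Pore pressure: u = 9.81×(4.15 − 0.099) = 39.74 kPa.
Initial effective stress: σ'_0 = σ_v − u = 73.23 − 39.74 = 33.49 kPa.
Stress increase at mid-clay by the 2:1 spreading method:
Δσ = qBL/((B+z)(L+z)) = 217×4.8×10/((4.8+4.15)(10+4.15)) = 82.247 kPa
Final effective stress: σ'_f = 33.49 + 82.247 = 115.74 kPa.
σ'_f = 115.74 > σ'_p = 82.4 kPa, so the stress path crosses the preconsolidation pressure — recompression up to σ'_p, then virgin compression beyond:
S_c = H/(1+e₀)·[C_r·log₁₀(σ'_p/σ'_0) + C_c·log₁₀(σ'_f/σ'_p)]
    = 5.5/2.13 × [0.054×log₁₀(82.4/33.49) + 0.25×log₁₀(115.74/82.4)]
    = 2.5822 × [0.021115 + 0.036889] = 0.1498 m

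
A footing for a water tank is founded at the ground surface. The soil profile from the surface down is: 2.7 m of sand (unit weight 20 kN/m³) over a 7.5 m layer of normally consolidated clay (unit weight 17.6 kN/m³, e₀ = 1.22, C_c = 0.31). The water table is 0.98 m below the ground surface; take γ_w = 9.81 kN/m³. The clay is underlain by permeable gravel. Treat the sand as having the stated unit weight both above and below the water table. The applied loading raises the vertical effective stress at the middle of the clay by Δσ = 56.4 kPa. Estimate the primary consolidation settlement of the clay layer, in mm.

S_c ≈ 280 mm

Mid-depth of clay below the ground surface: z = 2.7 + 7.5/2 = 6.45 m.
Total vertical stress at mid-clay: σ_v = 20×2.7 + 17.6×3.75 = 120 kPa.
Pore pressure: u = 9.81×(6.45 − 0.98) = 53.661 kPa.
Initial effective stress: σ'_0 = σ_v − u = 120 − 53.661 = 66.339 kPa.
Final effective stress: σ'_f = σ'_0 + Δσ = 66.339 + 56.4 = 122.74 kPa.
Normally consolidated clay, so the full stress increment lies on the virgin compression line:
S_c = C_c·H/(1+e₀)·log₁₀(σ'_f/σ'_0) = 0.31×7.5/(1+1.22)×log₁₀(122.74/66.339)
    = 1.0473 × 0.26722 = 0.2799 m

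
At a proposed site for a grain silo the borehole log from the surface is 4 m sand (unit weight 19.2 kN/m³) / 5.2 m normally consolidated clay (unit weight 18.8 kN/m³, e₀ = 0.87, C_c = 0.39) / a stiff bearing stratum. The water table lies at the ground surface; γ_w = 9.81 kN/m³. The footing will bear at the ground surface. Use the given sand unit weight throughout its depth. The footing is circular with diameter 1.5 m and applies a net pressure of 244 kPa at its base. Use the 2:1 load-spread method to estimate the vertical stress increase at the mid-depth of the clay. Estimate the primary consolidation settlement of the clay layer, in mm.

Mid-depth of clay below the ground surface: z = 4 + 5.2/2 = 6.6 m.
Total vertical stress at mid-clay: σ_v = 19.2×4 + 18.8×2.6 = 125.68 kPa.
Pore pressure: u = 9.81×(6.6 − 0) = 64.746 kPa.
Initial effective stress: σ'_0 = σ_v − u = 125.68 − 64.746 = 60.934 kPa.
Stress increase at mid-clay by the 2:1 spreading method:
Δσ ≈ qD²/(D+z)² = 244×1.5²/(1.5+6.6)² = 8.3676 kPa
Final effective stress: σ'_f = σ'_0 + Δσ = 60.934 + 8.3676 = 69.302 kPa.
Normally consolidated clay, so the full stress increment lies on the virgin compression line:
S_c = C_c·H/(1+e₀)·log₁₀(σ'_f/σ'_0) = 0.39×5.2/(1+0.87)×log₁₀(69.302/60.934)
    = 1.0845 × 0.055886 = 0.06061 m

S_c ≈ 60.6 mm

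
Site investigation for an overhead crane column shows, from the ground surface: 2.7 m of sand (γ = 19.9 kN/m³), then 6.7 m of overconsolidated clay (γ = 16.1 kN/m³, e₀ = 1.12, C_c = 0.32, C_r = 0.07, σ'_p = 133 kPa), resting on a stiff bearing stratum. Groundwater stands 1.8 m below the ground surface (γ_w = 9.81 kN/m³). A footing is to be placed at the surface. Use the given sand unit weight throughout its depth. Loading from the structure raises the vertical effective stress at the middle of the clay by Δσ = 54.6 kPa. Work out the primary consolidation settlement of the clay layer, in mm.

S_c ≈ 57.9 mm

Mid-depth of clay below the ground surface: z = 2.7 + 6.7/2 = 6.05 m.
Total vertical stress at mid-clay: σ_v = 19.9×2.7 + 16.1×3.35 = 107.67 kPa.
Pore pressure: u = 9.81×(6.05 − 1.8) = 41.693 kPa.
Initial effective stress: σ'_0 = σ_v − u = 107.67 − 41.693 = 65.977 kPa.
Final effective stress: σ'_f = 65.977 + 54.6 = 120.58 kPa.
σ'_f = 120.58 ≤ σ'_p = 133 kPa, so the clay remains overconsolidated and only the recompression index applies:
S_c = C_r·H/(1+e₀)·log₁₀(σ'_f/σ'_0) = 0.07×6.7/2.12×log₁₀(120.58/65.977)
    = 0.22123 × 0.26188 = 0.05794 m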